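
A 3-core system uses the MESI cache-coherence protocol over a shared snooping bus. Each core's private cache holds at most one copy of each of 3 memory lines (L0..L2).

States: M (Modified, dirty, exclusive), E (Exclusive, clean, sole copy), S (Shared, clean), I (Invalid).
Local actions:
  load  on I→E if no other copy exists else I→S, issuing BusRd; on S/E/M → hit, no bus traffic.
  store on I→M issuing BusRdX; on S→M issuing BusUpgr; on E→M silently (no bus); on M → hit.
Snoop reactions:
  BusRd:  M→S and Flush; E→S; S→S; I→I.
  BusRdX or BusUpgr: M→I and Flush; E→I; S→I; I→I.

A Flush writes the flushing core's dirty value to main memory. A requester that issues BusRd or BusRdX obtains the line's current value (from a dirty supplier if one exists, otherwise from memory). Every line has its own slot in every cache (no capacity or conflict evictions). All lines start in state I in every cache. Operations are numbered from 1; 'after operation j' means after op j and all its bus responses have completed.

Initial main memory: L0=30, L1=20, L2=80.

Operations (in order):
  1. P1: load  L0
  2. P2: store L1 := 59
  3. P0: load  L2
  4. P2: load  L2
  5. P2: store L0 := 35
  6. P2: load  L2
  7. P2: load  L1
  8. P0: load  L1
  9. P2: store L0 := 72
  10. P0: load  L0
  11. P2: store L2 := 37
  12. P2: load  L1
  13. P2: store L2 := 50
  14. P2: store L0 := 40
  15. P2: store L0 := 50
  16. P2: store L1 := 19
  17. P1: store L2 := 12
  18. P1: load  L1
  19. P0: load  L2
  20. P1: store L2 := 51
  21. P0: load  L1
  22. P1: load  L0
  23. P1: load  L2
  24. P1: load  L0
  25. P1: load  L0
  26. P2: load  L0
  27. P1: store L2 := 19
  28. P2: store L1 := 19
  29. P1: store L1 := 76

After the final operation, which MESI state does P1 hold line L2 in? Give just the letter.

state = M

  op1 P1: load  L0 → I/E/I on L0; bus BusRd; mem=30
  op2 P2: store L1 := 59 → I/I/M on L1; bus BusRdX; mem=20
  op3 P0: load  L2 → E/I/I on L2; bus BusRd; mem=80
  op4 P2: load  L2 → S/I/S on L2; bus BusRd; mem=80
  op5 P2: store L0 := 35 → I/I/M on L0; bus BusRdX; mem=30
  op6 P2: load  L2 → S/I/S on L2; bus (none); mem=80
  op7 P2: load  L1 → I/I/M on L1; bus (none); mem=20
  op8 P0: load  L1 → S/I/S on L1; bus BusRd Flush; mem=59
  op9 P2: store L0 := 72 → I/I/M on L0; bus (none); mem=30
  op10 P0: load  L0 → S/I/S on L0; bus BusRd Flush; mem=72
  op11 P2: store L2 := 37 → I/I/M on L2; bus BusUpgr; mem=80
  op12 P2: load  L1 → S/I/S on L1; bus (none); mem=59
  op13 P2: store L2 := 50 → I/I/M on L2; bus (none); mem=80
  op14 P2: store L0 := 40 → I/I/M on L0; bus BusUpgr; mem=72
  op15 P2: store L0 := 50 → I/I/M on L0; bus (none); mem=72
  op16 P2: store L1 := 19 → I/I/M on L1; bus BusUpgr; mem=59
  op17 P1: store L2 := 12 → I/M/I on L2; bus BusRdX Flush; mem=50
  op18 P1: load  L1 → I/S/S on L1; bus BusRd Flush; mem=19
  op19 P0: load  L2 → S/S/I on L2; bus BusRd Flush; mem=12
  op20 P1: store L2 := 51 → I/M/I on L2; bus BusUpgr; mem=12
  op21 P0: load  L1 → S/S/S on L1; bus BusRd; mem=19
  op22 P1: load  L0 → I/S/S on L0; bus BusRd Flush; mem=50
  op23 P1: load  L2 → I/M/I on L2; bus (none); mem=12
  op24 P1: load  L0 → I/S/S on L0; bus (none); mem=50
  op25 P1: load  L0 → I/S/S on L0; bus (none); mem=50
  op26 P2: load  L0 → I/S/S on L0; bus (none); mem=50
  op27 P1: store L2 := 19 → I/M/I on L2; bus (none); mem=12
  op28 P2: store L1 := 19 → I/I/M on L1; bus BusUpgr; mem=19
  op29 P1: store L1 := 76 → I/M/I on L1; bus BusRdX Flush; mem=19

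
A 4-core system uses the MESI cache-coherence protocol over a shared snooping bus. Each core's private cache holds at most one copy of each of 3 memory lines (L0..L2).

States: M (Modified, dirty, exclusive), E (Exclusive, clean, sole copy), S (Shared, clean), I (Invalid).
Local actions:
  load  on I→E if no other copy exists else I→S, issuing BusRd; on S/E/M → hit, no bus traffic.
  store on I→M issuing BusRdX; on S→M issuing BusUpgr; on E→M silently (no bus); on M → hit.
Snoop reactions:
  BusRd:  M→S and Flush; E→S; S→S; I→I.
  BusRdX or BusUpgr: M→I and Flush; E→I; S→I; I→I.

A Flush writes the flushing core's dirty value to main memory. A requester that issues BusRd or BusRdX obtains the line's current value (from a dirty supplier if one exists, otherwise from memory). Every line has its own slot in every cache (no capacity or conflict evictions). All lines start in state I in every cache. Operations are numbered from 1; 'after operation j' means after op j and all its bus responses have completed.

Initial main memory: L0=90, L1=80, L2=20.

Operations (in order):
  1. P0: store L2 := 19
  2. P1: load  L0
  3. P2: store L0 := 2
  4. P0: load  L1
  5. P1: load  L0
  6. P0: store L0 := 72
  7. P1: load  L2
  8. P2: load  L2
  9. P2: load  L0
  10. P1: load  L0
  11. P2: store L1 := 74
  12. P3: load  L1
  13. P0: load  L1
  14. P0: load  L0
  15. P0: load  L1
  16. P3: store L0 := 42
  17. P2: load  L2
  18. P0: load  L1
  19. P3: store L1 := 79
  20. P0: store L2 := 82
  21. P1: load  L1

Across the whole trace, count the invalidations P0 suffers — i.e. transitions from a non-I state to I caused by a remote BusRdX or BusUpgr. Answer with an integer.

  op1 P0: store L2 := 19 → M/I/I/I on L2; bus BusRdX; mem=20
  op2 P1: load  L0 → I/E/I/I on L0; bus BusRd; mem=90
  op3 P2: store L0 := 2 → I/I/M/I on L0; bus BusRdX; mem=90
  op4 P0: load  L1 → E/I/I/I on L1; bus BusRd; mem=80
  op5 P1: load  L0 → I/S/S/I on L0; bus BusRd Flush; mem=2
  op6 P0: store L0 := 72 → M/I/I/I on L0; bus BusRdX; mem=2
  op7 P1: load  L2 → S/S/I/I on L2; bus BusRd Flush; mem=19
  op8 P2: load  L2 → S/S/S/I on L2; bus BusRd; mem=19
  op9 P2: load  L0 → S/I/S/I on L0; bus BusRd Flush; mem=72
  op10 P1: load  L0 → S/S/S/I on L0; bus BusRd; mem=72
  op11 P2: store L1 := 74 → I/I/M/I on L1; bus BusRdX; mem=80
  op12 P3: load  L1 → I/I/S/S on L1; bus BusRd Flush; mem=74
  op13 P0: load  L1 → S/I/S/S on L1; bus BusRd; mem=74
  op14 P0: load  L0 → S/S/S/I on L0; bus (none); mem=72
  op15 P0: load  L1 → S/I/S/S on L1; bus (none); mem=74
  op16 P3: store L0 := 42 → I/I/I/M on L0; bus BusRdX; mem=72
  op17 P2: load  L2 → S/S/S/I on L2; bus (none); mem=19
  op18 P0: load  L1 → S/I/S/S on L1; bus (none); mem=74
  op19 P3: store L1 := 79 → I/I/I/M on L1; bus BusUpgr; mem=74
  op20 P0: store L2 := 82 → M/I/I/I on L2; bus BusUpgr; mem=19
  op21 P1: load  L1 → I/S/I/S on L1; bus BusRd Flush; mem=79

invalidations = 3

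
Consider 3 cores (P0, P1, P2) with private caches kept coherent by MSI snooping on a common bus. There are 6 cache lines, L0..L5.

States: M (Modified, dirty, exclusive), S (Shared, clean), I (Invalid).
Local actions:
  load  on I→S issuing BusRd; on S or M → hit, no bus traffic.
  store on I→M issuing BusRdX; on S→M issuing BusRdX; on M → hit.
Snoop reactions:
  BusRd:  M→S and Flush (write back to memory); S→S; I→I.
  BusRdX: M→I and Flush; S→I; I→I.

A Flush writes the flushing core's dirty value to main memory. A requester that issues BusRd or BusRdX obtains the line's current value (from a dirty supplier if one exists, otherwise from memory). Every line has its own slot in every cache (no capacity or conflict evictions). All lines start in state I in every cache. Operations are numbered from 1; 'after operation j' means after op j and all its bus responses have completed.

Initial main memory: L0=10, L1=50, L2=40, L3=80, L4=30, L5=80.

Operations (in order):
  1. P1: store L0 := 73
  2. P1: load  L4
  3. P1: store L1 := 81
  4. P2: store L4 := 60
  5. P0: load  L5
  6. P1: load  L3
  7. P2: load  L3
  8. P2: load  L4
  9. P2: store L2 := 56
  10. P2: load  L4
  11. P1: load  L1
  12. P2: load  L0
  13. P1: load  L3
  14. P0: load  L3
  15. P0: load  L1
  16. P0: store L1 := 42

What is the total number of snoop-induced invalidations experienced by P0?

1. P1: store L0 := 73  bus=[BusRdX]  L0: P0=I P1=M P2=I  mem[L0]=10
2. P1: load  L4  bus=[BusRd]  L4: P0=I P1=S P2=I  mem[L4]=30
3. P1: store L1 := 81  bus=[BusRdX]  L1: P0=I P1=M P2=I  mem[L1]=50
4. P2: store L4 := 60  bus=[BusRdX]  L4: P0=I P1=I P2=M  mem[L4]=30
5. P0: load  L5  bus=[BusRd]  L5: P0=S P1=I P2=I  mem[L5]=80
6. P1: load  L3  bus=[BusRd]  L3: P0=I P1=S P2=I  mem[L3]=80
7. P2: load  L3  bus=[BusRd]  L3: P0=I P1=S P2=S  mem[L3]=80
8. P2: load  L4  bus=[-]  L4: P0=I P1=I P2=M  mem[L4]=30
9. P2: store L2 := 56  bus=[BusRdX]  L2: P0=I P1=I P2=M  mem[L2]=40
10. P2: load  L4  bus=[-]  L4: P0=I P1=I P2=M  mem[L4]=30
11. P1: load  L1  bus=[-]  L1: P0=I P1=M P2=I  mem[L1]=50
12. P2: load  L0  bus=[BusRd,Flush]  L0: P0=I P1=S P2=S  mem[L0]=73
13. P1: load  L3  bus=[-]  L3: P0=I P1=S P2=S  mem[L3]=80
14. P0: load  L3  bus=[BusRd]  L3: P0=S P1=S P2=S  mem[L3]=80
15. P0: load  L1  bus=[BusRd,Flush]  L1: P0=S P1=S P2=I  mem[L1]=81
16. P0: store L1 := 42  bus=[BusRdX]  L1: P0=M P1=I P2=I  mem[L1]=81

invalidations = 0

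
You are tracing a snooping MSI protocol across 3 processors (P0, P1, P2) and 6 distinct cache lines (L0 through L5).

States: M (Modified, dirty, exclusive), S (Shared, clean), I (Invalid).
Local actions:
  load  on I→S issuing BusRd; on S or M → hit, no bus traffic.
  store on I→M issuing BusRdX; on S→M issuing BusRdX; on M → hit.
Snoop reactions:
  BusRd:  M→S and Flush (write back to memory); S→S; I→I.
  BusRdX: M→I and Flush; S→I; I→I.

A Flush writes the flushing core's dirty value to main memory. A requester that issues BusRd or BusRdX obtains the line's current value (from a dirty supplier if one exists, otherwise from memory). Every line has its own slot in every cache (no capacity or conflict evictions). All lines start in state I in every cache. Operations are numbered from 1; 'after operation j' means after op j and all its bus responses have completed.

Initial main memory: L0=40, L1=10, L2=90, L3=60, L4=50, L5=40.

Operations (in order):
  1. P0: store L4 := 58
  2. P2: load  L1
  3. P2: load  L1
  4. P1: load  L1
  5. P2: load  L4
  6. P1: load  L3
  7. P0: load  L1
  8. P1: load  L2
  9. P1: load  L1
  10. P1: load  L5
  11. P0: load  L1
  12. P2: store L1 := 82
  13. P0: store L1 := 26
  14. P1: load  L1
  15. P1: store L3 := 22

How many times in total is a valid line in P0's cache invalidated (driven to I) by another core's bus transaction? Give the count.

  op1 P0: store L4 := 58 → M/I/I on L4; bus BusRdX; mem=50
  op2 P2: load  L1 → I/I/S on L1; bus BusRd; mem=10
  op3 P2: load  L1 → I/I/S on L1; bus (none); mem=10
  op4 P1: load  L1 → I/S/S on L1; bus BusRd; mem=10
  op5 P2: load  L4 → S/I/S on L4; bus BusRd Flush; mem=58
  op6 P1: load  L3 → I/S/I on L3; bus BusRd; mem=60
  op7 P0: load  L1 → S/S/S on L1; bus BusRd; mem=10
  op8 P1: load  L2 → I/S/I on L2; bus BusRd; mem=90
  op9 P1: load  L1 → S/S/S on L1; bus (none); mem=10
  op10 P1: load  L5 → I/S/I on L5; bus BusRd; mem=40
  op11 P0: load  L1 → S/S/S on L1; bus (none); mem=10
  op12 P2: store L1 := 82 → I/I/M on L1; bus BusRdX; mem=10
  op13 P0: store L1 := 26 → M/I/I on L1; bus BusRdX Flush; mem=82
  op14 P1: load  L1 → S/S/I on L1; bus BusRd Flush; mem=26
  op15 P1: store L3 := 22 → I/M/I on L3; bus BusRdX; mem=60

invalidations = 1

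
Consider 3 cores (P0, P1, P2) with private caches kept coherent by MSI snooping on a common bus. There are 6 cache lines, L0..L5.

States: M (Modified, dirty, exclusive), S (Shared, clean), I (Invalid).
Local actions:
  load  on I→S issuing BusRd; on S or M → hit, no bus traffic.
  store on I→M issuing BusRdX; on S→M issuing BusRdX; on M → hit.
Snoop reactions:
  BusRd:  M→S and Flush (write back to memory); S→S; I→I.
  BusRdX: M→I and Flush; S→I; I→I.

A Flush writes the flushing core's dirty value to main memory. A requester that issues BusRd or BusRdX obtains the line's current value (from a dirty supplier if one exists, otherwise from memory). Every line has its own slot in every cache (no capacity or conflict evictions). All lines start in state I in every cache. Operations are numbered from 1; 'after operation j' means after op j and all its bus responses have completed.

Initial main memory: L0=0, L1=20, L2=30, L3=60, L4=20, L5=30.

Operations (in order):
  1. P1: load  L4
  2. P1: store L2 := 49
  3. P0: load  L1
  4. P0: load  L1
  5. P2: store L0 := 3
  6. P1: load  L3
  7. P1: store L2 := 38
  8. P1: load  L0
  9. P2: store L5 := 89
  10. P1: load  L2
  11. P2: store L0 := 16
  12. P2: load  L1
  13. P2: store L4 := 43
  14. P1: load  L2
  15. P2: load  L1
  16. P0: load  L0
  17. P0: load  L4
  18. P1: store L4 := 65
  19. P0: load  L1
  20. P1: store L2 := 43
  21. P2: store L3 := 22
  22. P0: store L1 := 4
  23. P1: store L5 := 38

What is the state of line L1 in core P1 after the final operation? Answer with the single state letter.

state = I

[1] P1: load  L4 | P0:I, P1:S(20), P2:I | bus: BusRd
[2] P1: store L2 := 49 | P0:I, P1:M(49), P2:I | bus: BusRdX
[3] P0: load  L1 | P0:S(20), P1:I, P2:I | bus: BusRd
[4] P0: load  L1 | P0:S(20), P1:I, P2:I | bus: none
[5] P2: store L0 := 3 | P0:I, P1:I, P2:M(3) | bus: BusRdX
[6] P1: load  L3 | P0:I, P1:S(60), P2:I | bus: BusRd
[7] P1: store L2 := 38 | P0:I, P1:M(38), P2:I | bus: none
[8] P1: load  L0 | P0:I, P1:S(3), P2:S(3) | bus: BusRd,Flush
[9] P2: store L5 := 89 | P0:I, P1:I, P2:M(89) | bus: BusRdX
[10] P1: load  L2 | P0:I, P1:M(38), P2:I | bus: none
[11] P2: store L0 := 16 | P0:I, P1:I, P2:M(16) | bus: BusRdX
[12] P2: load  L1 | P0:S(20), P1:I, P2:S(20) | bus: BusRd
[13] P2: store L4 := 43 | P0:I, P1:I, P2:M(43) | bus: BusRdX
[14] P1: load  L2 | P0:I, P1:M(38), P2:I | bus: none
[15] P2: load  L1 | P0:S(20), P1:I, P2:S(20) | bus: none
[16] P0: load  L0 | P0:S(16), P1:I, P2:S(16) | bus: BusRd,Flush
[17] P0: load  L4 | P0:S(43), P1:I, P2:S(43) | bus: BusRd,Flush
[18] P1: store L4 := 65 | P0:I, P1:M(65), P2:I | bus: BusRdX
[19] P0: load  L1 | P0:S(20), P1:I, P2:S(20) | bus: none
[20] P1: store L2 := 43 | P0:I, P1:M(43), P2:I | bus: none
[21] P2: store L3 := 22 | P0:I, P1:I, P2:M(22) | bus: BusRdX
[22] P0: store L1 := 4 | P0:M(4), P1:I, P2:I | bus: BusRdX
[23] P1: store L5 := 38 | P0:I, P1:M(38), P2:I | bus: BusRdX,Flush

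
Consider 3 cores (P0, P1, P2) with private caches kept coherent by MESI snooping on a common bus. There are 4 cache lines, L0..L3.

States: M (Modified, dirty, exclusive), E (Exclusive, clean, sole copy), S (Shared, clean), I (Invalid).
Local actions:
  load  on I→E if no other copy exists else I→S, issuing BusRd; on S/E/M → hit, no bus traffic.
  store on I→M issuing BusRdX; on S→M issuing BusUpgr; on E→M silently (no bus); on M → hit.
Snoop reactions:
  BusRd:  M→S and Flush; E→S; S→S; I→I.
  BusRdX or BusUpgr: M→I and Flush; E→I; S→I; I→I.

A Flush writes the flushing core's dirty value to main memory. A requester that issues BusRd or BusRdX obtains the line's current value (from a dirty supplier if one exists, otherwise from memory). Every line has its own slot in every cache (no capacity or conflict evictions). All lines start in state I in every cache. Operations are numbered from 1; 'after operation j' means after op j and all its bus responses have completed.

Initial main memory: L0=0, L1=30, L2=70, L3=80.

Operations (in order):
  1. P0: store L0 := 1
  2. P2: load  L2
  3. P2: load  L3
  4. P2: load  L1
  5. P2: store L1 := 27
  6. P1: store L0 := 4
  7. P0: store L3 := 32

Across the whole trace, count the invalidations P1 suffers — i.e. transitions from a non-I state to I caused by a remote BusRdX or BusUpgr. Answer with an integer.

invalidations = 0

1. P0: store L0 := 1  bus=[BusRdX]  L0: P0=M P1=I P2=I  mem[L0]=0
2. P2: load  L2  bus=[BusRd]  L2: P0=I P1=I P2=E  mem[L2]=70
3. P2: load  L3  bus=[BusRd]  L3: P0=I P1=I P2=E  mem[L3]=80
4. P2: load  L1  bus=[BusRd]  L1: P0=I P1=I P2=E  mem[L1]=30
5. P2: store L1 := 27  bus=[-]  L1: P0=I P1=I P2=M  mem[L1]=30
6. P1: store L0 := 4  bus=[BusRdX,Flush]  L0: P0=I P1=M P2=I  mem[L0]=1
7. P0: store L3 := 32  bus=[BusRdX]  L3: P0=M P1=I P2=I  mem[L3]=80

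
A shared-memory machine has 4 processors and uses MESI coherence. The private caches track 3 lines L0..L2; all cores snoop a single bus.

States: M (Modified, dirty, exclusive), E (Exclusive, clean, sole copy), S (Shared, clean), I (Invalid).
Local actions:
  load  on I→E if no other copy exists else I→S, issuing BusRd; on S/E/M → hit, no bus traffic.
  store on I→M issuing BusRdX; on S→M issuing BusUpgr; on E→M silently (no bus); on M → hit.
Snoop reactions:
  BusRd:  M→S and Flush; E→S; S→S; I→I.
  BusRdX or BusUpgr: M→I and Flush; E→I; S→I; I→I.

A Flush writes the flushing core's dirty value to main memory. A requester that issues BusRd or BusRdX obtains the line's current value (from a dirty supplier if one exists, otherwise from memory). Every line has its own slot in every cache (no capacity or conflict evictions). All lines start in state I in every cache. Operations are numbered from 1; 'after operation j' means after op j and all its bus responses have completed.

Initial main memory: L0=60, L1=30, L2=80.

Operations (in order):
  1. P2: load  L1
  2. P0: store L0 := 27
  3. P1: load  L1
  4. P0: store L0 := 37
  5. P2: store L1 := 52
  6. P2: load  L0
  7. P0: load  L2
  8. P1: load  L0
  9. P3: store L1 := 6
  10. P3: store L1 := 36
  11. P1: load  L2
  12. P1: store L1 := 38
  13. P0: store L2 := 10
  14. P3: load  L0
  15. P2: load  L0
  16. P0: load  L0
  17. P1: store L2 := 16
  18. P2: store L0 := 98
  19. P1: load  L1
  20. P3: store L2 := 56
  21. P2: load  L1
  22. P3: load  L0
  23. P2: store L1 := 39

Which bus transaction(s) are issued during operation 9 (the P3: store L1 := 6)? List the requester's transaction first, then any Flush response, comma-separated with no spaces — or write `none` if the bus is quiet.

  op1 P2: load  L1 → I/I/E/I on L1; bus BusRd; mem=30
  op2 P0: store L0 := 27 → M/I/I/I on L0; bus BusRdX; mem=60
  op3 P1: load  L1 → I/S/S/I on L1; bus BusRd; mem=30
  op4 P0: store L0 := 37 → M/I/I/I on L0; bus (none); mem=60
  op5 P2: store L1 := 52 → I/I/M/I on L1; bus BusUpgr; mem=30
  op6 P2: load  L0 → S/I/S/I on L0; bus BusRd Flush; mem=37
  op7 P0: load  L2 → E/I/I/I on L2; bus BusRd; mem=80
  op8 P1: load  L0 → S/S/S/I on L0; bus BusRd; mem=37
  op9 P3: store L1 := 6 → I/I/I/M on L1; bus BusRdX Flush; mem=52
  op10 P3: store L1 := 36 → I/I/I/M on L1; bus (none); mem=52
  op11 P1: load  L2 → S/S/I/I on L2; bus BusRd; mem=80
  op12 P1: store L1 := 38 → I/M/I/I on L1; bus BusRdX Flush; mem=36
  op13 P0: store L2 := 10 → M/I/I/I on L2; bus BusUpgr; mem=80
  op14 P3: load  L0 → S/S/S/S on L0; bus BusRd; mem=37
  op15 P2: load  L0 → S/S/S/S on L0; bus (none); mem=37
  op16 P0: load  L0 → S/S/S/S on L0; bus (none); mem=37
  op17 P1: store L2 := 16 → I/M/I/I on L2; bus BusRdX Flush; mem=10
  op18 P2: store L0 := 98 → I/I/M/I on L0; bus BusUpgr; mem=37
  op19 P1: load  L1 → I/M/I/I on L1; bus (none); mem=36
  op20 P3: store L2 := 56 → I/I/I/M on L2; bus BusRdX Flush; mem=16
  op21 P2: load  L1 → I/S/S/I on L1; bus BusRd Flush; mem=38
  op22 P3: load  L0 → I/I/S/S on L0; bus BusRd Flush; mem=98
  op23 P2: store L1 := 39 → I/I/M/I on L1; bus BusUpgr; mem=38

bus = BusRdX,Flush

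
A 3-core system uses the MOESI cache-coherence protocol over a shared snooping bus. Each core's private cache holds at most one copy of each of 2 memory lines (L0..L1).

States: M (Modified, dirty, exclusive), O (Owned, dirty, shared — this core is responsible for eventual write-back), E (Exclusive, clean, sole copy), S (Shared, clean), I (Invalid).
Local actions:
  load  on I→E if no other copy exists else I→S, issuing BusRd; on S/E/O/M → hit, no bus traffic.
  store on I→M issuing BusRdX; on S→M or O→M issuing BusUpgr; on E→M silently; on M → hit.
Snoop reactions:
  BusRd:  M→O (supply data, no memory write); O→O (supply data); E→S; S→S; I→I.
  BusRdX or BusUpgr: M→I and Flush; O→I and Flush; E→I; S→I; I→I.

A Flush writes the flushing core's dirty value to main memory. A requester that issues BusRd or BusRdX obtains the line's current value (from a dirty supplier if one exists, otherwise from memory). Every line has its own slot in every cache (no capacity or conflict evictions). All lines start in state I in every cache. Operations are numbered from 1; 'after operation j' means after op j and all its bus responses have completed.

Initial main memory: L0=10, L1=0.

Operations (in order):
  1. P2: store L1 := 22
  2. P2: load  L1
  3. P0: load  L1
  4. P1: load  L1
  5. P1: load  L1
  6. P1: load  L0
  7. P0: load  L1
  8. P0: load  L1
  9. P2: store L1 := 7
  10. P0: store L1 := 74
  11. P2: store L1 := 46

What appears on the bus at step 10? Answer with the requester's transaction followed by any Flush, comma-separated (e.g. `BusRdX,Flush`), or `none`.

bus = BusRdX,Flush

  op1 P2: store L1 := 22 → I/I/M on L1; bus BusRdX; mem=0
  op2 P2: load  L1 → I/I/M on L1; bus (none); mem=0
  op3 P0: load  L1 → S/I/O on L1; bus BusRd; mem=0
  op4 P1: load  L1 → S/S/O on L1; bus BusRd; mem=0
  op5 P1: load  L1 → S/S/O on L1; bus (none); mem=0
  op6 P1: load  L0 → I/E/I on L0; bus BusRd; mem=10
  op7 P0: load  L1 → S/S/O on L1; bus (none); mem=0
  op8 P0: load  L1 → S/S/O on L1; bus (none); mem=0
  op9 P2: store L1 := 7 → I/I/M on L1; bus BusUpgr; mem=0
  op10 P0: store L1 := 74 → M/I/I on L1; bus BusRdX Flush; mem=7
  op11 P2: store L1 := 46 → I/I/M on L1; bus BusRdX Flush; mem=74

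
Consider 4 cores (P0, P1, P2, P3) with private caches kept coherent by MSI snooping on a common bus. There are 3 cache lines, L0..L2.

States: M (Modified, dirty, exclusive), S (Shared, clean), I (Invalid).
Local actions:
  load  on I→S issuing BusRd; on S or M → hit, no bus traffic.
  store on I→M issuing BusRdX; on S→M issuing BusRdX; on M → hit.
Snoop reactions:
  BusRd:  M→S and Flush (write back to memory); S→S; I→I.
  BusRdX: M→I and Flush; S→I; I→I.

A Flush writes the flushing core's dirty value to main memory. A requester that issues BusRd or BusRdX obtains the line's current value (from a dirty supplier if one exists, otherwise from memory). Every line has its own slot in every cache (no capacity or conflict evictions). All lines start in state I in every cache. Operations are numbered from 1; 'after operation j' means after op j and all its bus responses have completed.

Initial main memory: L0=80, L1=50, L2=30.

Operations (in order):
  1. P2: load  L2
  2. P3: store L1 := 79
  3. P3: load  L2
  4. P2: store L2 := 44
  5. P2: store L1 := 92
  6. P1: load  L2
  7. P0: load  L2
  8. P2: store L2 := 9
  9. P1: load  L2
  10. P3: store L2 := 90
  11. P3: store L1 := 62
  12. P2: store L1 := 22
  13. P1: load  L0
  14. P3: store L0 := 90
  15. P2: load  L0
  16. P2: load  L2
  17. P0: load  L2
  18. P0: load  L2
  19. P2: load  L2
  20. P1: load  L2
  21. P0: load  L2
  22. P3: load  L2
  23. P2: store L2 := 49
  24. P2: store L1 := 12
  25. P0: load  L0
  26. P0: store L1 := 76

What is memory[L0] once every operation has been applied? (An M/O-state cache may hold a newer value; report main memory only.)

memory[L0] = 90

1. P2: load  L2  bus=[BusRd]  L2: P0=I P1=I P2=S P3=I  mem[L2]=30
2. P3: store L1 := 79  bus=[BusRdX]  L1: P0=I P1=I P2=I P3=M  mem[L1]=50
3. P3: load  L2  bus=[BusRd]  L2: P0=I P1=I P2=S P3=S  mem[L2]=30
4. P2: store L2 := 44  bus=[BusRdX]  L2: P0=I P1=I P2=M P3=I  mem[L2]=30
5. P2: store L1 := 92  bus=[BusRdX,Flush]  L1: P0=I P1=I P2=M P3=I  mem[L1]=79
6. P1: load  L2  bus=[BusRd,Flush]  L2: P0=I P1=S P2=S P3=I  mem[L2]=44
7. P0: load  L2  bus=[BusRd]  L2: P0=S P1=S P2=S P3=I  mem[L2]=44
8. P2: store L2 := 9  bus=[BusRdX]  L2: P0=I P1=I P2=M P3=I  mem[L2]=44
9. P1: load  L2  bus=[BusRd,Flush]  L2: P0=I P1=S P2=S P3=I  mem[L2]=9
10. P3: store L2 := 90  bus=[BusRdX]  L2: P0=I P1=I P2=I P3=M  mem[L2]=9
11. P3: store L1 := 62  bus=[BusRdX,Flush]  L1: P0=I P1=I P2=I P3=M  mem[L1]=92
12. P2: store L1 := 22  bus=[BusRdX,Flush]  L1: P0=I P1=I P2=M P3=I  mem[L1]=62
13. P1: load  L0  bus=[BusRd]  L0: P0=I P1=S P2=I P3=I  mem[L0]=80
14. P3: store L0 := 90  bus=[BusRdX]  L0: P0=I P1=I P2=I P3=M  mem[L0]=80
15. P2: load  L0  bus=[BusRd,Flush]  L0: P0=I P1=I P2=S P3=S  mem[L0]=90
16. P2: load  L2  bus=[BusRd,Flush]  L2: P0=I P1=I P2=S P3=S  mem[L2]=90
17. P0: load  L2  bus=[BusRd]  L2: P0=S P1=I P2=S P3=S  mem[L2]=90
18. P0: load  L2  bus=[-]  L2: P0=S P1=I P2=S P3=S  mem[L2]=90
19. P2: load  L2  bus=[-]  L2: P0=S P1=I P2=S P3=S  mem[L2]=90
20. P1: load  L2  bus=[BusRd]  L2: P0=S P1=S P2=S P3=S  mem[L2]=90
21. P0: load  L2  bus=[-]  L2: P0=S P1=S P2=S P3=S  mem[L2]=90
22. P3: load  L2  bus=[-]  L2: P0=S P1=S P2=S P3=S  mem[L2]=90
23. P2: store L2 := 49  bus=[BusRdX]  L2: P0=I P1=I P2=M P3=I  mem[L2]=90
24. P2: store L1 := 12  bus=[-]  L1: P0=I P1=I P2=M P3=I  mem[L1]=62
25. P0: load  L0  bus=[BusRd]  L0: P0=S P1=I P2=S P3=S  mem[L0]=90
26. P0: store L1 := 76  bus=[BusRdX,Flush]  L1: P0=M P1=I P2=I P3=I  mem[L1]=12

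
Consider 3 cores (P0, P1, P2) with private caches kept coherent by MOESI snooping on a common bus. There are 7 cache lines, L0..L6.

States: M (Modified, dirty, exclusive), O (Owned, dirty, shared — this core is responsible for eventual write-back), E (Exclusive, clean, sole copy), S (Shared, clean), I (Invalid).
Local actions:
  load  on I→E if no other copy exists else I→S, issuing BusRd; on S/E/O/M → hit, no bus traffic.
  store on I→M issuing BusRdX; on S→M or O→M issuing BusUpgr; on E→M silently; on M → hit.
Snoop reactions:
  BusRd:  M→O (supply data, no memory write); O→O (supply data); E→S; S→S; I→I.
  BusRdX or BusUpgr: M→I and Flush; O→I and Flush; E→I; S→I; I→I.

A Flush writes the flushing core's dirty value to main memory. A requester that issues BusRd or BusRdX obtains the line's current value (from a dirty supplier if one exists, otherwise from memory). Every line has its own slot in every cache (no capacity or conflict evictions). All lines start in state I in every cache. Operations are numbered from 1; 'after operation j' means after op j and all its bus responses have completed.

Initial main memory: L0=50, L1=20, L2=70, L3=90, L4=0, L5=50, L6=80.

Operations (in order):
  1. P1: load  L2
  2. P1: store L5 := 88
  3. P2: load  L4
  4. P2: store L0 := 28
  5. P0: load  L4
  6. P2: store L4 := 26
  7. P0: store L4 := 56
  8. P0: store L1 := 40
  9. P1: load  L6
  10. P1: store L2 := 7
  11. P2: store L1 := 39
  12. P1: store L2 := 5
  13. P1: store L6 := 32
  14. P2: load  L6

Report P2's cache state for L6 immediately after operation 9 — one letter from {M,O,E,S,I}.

state = I

  op1 P1: load  L2 → I/E/I on L2; bus BusRd; mem=70
  op2 P1: store L5 := 88 → I/M/I on L5; bus BusRdX; mem=50
  op3 P2: load  L4 → I/I/E on L4; bus BusRd; mem=0
  op4 P2: store L0 := 28 → I/I/M on L0; bus BusRdX; mem=50
  op5 P0: load  L4 → S/I/S on L4; bus BusRd; mem=0
  op6 P2: store L4 := 26 → I/I/M on L4; bus BusUpgr; mem=0
  op7 P0: store L4 := 56 → M/I/I on L4; bus BusRdX Flush; mem=26
  op8 P0: store L1 := 40 → M/I/I on L1; bus BusRdX; mem=20
  op9 P1: load  L6 → I/E/I on L6; bus BusRd; mem=80
  op10 P1: store L2 := 7 → I/M/I on L2; bus (none); mem=70
  op11 P2: store L1 := 39 → I/I/M on L1; bus BusRdX Flush; mem=40
  op12 P1: store L2 := 5 → I/M/I on L2; bus (none); mem=70
  op13 P1: store L6 := 32 → I/M/I on L6; bus (none); mem=80
  op14 P2: load  L6 → I/O/S on L6; bus BusRd; mem=80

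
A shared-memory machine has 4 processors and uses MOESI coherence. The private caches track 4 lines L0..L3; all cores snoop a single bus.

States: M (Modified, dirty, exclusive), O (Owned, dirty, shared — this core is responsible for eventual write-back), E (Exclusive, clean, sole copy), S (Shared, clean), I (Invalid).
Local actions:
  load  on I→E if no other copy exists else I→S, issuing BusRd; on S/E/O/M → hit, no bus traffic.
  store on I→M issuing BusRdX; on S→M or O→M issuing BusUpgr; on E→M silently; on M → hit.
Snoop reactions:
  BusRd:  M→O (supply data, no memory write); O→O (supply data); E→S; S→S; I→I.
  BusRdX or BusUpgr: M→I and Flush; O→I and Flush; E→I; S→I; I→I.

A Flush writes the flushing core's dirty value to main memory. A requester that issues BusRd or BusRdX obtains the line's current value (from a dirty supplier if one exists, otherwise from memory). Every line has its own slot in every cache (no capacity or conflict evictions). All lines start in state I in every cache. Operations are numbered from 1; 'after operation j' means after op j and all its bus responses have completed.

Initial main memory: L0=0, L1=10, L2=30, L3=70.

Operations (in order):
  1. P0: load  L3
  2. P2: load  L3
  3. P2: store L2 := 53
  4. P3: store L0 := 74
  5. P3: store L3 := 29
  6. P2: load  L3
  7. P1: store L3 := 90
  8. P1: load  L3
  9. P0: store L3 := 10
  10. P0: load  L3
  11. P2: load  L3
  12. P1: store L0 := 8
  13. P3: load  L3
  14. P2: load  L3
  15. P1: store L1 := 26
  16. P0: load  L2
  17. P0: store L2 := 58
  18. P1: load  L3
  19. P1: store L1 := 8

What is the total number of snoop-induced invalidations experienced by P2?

invalidations = 3

  op1 P0: load  L3 → E/I/I/I on L3; bus BusRd; mem=70
  op2 P2: load  L3 → S/I/S/I on L3; bus BusRd; mem=70
  op3 P2: store L2 := 53 → I/I/M/I on L2; bus BusRdX; mem=30
  op4 P3: store L0 := 74 → I/I/I/M on L0; bus BusRdX; mem=0
  op5 P3: store L3 := 29 → I/I/I/M on L3; bus BusRdX; mem=70
  op6 P2: load  L3 → I/I/S/O on L3; bus BusRd; mem=70
  op7 P1: store L3 := 90 → I/M/I/I on L3; bus BusRdX Flush; mem=29
  op8 P1: load  L3 → I/M/I/I on L3; bus (none); mem=29
  op9 P0: store L3 := 10 → M/I/I/I on L3; bus BusRdX Flush; mem=90
  op10 P0: load  L3 → M/I/I/I on L3; bus (none); mem=90
  op11 P2: load  L3 → O/I/S/I on L3; bus BusRd; mem=90
  op12 P1: store L0 := 8 → I/M/I/I on L0; bus BusRdX Flush; mem=74
  op13 P3: load  L3 → O/I/S/S on L3; bus BusRd; mem=90
  op14 P2: load  L3 → O/I/S/S on L3; bus (none); mem=90
  op15 P1: store L1 := 26 → I/M/I/I on L1; bus BusRdX; mem=10
  op16 P0: load  L2 → S/I/O/I on L2; bus BusRd; mem=30
  op17 P0: store L2 := 58 → M/I/I/I on L2; bus BusUpgr Flush; mem=53
  op18 P1: load  L3 → O/S/S/S on L3; bus BusRd; mem=90
  op19 P1: store L1 := 8 → I/M/I/I on L1; bus (none); mem=10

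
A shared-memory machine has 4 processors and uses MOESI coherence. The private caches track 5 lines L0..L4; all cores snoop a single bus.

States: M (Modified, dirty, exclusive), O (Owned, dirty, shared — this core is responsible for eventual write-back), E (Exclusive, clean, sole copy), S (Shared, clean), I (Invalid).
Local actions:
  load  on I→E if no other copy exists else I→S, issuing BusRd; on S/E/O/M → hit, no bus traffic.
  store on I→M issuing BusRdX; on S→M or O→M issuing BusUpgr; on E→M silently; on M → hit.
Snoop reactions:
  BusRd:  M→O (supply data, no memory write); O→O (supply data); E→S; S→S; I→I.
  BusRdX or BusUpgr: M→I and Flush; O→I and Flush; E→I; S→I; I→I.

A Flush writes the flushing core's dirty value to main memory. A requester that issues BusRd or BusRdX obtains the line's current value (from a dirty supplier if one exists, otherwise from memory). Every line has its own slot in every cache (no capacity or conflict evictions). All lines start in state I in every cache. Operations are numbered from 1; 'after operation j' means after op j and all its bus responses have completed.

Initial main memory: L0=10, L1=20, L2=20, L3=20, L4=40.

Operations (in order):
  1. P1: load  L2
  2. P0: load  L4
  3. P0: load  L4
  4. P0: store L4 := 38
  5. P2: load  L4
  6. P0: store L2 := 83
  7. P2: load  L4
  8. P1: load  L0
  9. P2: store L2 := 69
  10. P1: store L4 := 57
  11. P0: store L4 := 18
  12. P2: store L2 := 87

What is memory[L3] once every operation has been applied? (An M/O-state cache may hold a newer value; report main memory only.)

memory[L3] = 20

step 1: P1: load  L2  ⟶  IEII  (L2)  txn=BusRd  M[L2]=20
step 2: P0: load  L4  ⟶  EIII  (L4)  txn=BusRd  M[L4]=40
step 3: P0: load  L4  ⟶  EIII  (L4)  txn=∅  M[L4]=40
step 4: P0: store L4 := 38  ⟶  MIII  (L4)  txn=∅  M[L4]=40
step 5: P2: load  L4  ⟶  OISI  (L4)  txn=BusRd  M[L4]=40
step 6: P0: store L2 := 83  ⟶  MIII  (L2)  txn=BusRdX  M[L2]=20
step 7: P2: load  L4  ⟶  OISI  (L4)  txn=∅  M[L4]=40
step 8: P1: load  L0  ⟶  IEII  (L0)  txn=BusRd  M[L0]=10
step 9: P2: store L2 := 69  ⟶  IIMI  (L2)  txn=BusRdX+Flush  M[L2]=83
step 10: P1: store L4 := 57  ⟶  IMII  (L4)  txn=BusRdX+Flush  M[L4]=38
step 11: P0: store L4 := 18  ⟶  MIII  (L4)  txn=BusRdX+Flush  M[L4]=57
step 12: P2: store L2 := 87  ⟶  IIMI  (L2)  txn=∅  M[L2]=83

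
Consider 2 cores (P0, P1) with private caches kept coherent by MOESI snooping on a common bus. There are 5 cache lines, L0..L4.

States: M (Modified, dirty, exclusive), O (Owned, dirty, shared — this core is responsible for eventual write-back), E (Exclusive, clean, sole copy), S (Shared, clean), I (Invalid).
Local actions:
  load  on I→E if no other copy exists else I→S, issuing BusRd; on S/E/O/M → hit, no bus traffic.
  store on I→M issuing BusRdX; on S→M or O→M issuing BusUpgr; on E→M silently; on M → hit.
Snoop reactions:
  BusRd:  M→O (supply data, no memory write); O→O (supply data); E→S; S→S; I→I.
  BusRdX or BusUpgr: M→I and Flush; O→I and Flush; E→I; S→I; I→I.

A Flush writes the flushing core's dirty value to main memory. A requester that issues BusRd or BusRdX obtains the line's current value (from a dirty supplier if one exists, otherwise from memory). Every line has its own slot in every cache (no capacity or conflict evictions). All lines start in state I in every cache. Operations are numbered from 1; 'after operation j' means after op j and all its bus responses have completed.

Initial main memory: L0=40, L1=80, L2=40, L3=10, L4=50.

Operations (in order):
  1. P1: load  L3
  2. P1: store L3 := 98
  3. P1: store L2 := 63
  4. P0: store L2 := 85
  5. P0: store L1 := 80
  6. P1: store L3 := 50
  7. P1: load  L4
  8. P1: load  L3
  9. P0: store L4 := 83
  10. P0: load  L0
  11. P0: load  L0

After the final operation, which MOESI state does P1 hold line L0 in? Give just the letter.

step 1: P1: load  L3  ⟶  IE  (L3)  txn=BusRd  M[L3]=10
step 2: P1: store L3 := 98  ⟶  IM  (L3)  txn=∅  M[L3]=10
step 3: P1: store L2 := 63  ⟶  IM  (L2)  txn=BusRdX  M[L2]=40
step 4: P0: store L2 := 85  ⟶  MI  (L2)  txn=BusRdX+Flush  M[L2]=63
step 5: P0: store L1 := 80  ⟶  MI  (L1)  txn=BusRdX  M[L1]=80
step 6: P1: store L3 := 50  ⟶  IM  (L3)  txn=∅  M[L3]=10
step 7: P1: load  L4  ⟶  IE  (L4)  txn=BusRd  M[L4]=50
step 8: P1: load  L3  ⟶  IM  (L3)  txn=∅  M[L3]=10
step 9: P0: store L4 := 83  ⟶  MI  (L4)  txn=BusRdX  M[L4]=50
step 10: P0: load  L0  ⟶  EI  (L0)  txn=BusRd  M[L0]=40
step 11: P0: load  L0  ⟶  EI  (L0)  txn=∅  M[L0]=40

state = I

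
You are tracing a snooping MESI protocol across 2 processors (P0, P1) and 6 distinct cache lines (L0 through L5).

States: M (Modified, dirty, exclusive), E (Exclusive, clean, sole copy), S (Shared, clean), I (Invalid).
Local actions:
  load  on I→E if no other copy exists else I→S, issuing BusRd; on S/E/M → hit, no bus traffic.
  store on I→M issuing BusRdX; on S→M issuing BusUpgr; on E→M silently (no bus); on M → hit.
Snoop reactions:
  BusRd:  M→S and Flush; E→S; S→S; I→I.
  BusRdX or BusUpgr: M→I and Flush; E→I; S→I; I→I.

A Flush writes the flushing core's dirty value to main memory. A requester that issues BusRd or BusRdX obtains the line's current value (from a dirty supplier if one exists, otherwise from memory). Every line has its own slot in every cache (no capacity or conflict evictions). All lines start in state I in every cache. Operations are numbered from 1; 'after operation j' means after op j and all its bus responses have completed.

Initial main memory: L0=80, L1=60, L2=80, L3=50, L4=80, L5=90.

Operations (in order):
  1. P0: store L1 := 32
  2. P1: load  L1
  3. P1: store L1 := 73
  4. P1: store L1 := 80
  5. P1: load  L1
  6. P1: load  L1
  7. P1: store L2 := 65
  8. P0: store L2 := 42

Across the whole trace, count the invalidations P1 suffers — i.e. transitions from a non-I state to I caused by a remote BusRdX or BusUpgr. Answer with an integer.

invalidations = 1

1. P0: store L1 := 32  bus=[BusRdX]  L1: P0=M P1=I  mem[L1]=60
2. P1: load  L1  bus=[BusRd,Flush]  L1: P0=S P1=S  mem[L1]=32
3. P1: store L1 := 73  bus=[BusUpgr]  L1: P0=I P1=M  mem[L1]=32
4. P1: store L1 := 80  bus=[-]  L1: P0=I P1=M  mem[L1]=32
5. P1: load  L1  bus=[-]  L1: P0=I P1=M  mem[L1]=32
6. P1: load  L1  bus=[-]  L1: P0=I P1=M  mem[L1]=32
7. P1: store L2 := 65  bus=[BusRdX]  L2: P0=I P1=M  mem[L2]=80
8. P0: store L2 := 42  bus=[BusRdX,Flush]  L2: P0=M P1=I  mem[L2]=65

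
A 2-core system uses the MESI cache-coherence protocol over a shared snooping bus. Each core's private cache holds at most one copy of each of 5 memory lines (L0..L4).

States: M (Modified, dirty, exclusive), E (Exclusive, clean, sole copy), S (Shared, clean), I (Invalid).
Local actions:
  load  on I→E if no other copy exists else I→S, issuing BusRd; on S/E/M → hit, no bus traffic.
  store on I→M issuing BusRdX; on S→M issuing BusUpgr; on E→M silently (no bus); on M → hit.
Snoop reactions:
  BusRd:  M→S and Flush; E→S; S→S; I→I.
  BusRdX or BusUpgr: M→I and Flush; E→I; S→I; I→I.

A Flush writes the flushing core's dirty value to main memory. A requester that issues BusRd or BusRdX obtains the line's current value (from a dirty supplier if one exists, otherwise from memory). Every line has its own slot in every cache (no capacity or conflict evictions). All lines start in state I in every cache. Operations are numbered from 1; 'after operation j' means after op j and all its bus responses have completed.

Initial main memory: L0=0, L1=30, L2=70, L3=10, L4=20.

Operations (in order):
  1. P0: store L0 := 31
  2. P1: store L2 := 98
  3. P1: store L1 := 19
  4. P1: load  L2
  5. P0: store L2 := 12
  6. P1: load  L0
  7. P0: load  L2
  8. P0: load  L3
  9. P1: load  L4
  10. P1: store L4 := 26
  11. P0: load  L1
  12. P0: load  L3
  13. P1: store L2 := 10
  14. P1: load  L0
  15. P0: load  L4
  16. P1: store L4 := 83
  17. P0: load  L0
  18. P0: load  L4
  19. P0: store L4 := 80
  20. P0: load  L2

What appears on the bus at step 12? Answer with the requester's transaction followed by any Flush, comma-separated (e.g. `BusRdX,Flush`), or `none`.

  op1 P0: store L0 := 31 → M/I on L0; bus BusRdX; mem=0
  op2 P1: store L2 := 98 → I/M on L2; bus BusRdX; mem=70
  op3 P1: store L1 := 19 → I/M on L1; bus BusRdX; mem=30
  op4 P1: load  L2 → I/M on L2; bus (none); mem=70
  op5 P0: store L2 := 12 → M/I on L2; bus BusRdX Flush; mem=98
  op6 P1: load  L0 → S/S on L0; bus BusRd Flush; mem=31
  op7 P0: load  L2 → M/I on L2; bus (none); mem=98
  op8 P0: load  L3 → E/I on L3; bus BusRd; mem=10
  op9 P1: load  L4 → I/E on L4; bus BusRd; mem=20
  op10 P1: store L4 := 26 → I/M on L4; bus (none); mem=20
  op11 P0: load  L1 → S/S on L1; bus BusRd Flush; mem=19
  op12 P0: load  L3 → E/I on L3; bus (none); mem=10
  op13 P1: store L2 := 10 → I/M on L2; bus BusRdX Flush; mem=12
  op14 P1: load  L0 → S/S on L0; bus (none); mem=31
  op15 P0: load  L4 → S/S on L4; bus BusRd Flush; mem=26
  op16 P1: store L4 := 83 → I/M on L4; bus BusUpgr; mem=26
  op17 P0: load  L0 → S/S on L0; bus (none); mem=31
  op18 P0: load  L4 → S/S on L4; bus BusRd Flush; mem=83
  op19 P0: store L4 := 80 → M/I on L4; bus BusUpgr; mem=83
  op20 P0: load  L2 → S/S on L2; bus BusRd Flush; mem=10

bus = none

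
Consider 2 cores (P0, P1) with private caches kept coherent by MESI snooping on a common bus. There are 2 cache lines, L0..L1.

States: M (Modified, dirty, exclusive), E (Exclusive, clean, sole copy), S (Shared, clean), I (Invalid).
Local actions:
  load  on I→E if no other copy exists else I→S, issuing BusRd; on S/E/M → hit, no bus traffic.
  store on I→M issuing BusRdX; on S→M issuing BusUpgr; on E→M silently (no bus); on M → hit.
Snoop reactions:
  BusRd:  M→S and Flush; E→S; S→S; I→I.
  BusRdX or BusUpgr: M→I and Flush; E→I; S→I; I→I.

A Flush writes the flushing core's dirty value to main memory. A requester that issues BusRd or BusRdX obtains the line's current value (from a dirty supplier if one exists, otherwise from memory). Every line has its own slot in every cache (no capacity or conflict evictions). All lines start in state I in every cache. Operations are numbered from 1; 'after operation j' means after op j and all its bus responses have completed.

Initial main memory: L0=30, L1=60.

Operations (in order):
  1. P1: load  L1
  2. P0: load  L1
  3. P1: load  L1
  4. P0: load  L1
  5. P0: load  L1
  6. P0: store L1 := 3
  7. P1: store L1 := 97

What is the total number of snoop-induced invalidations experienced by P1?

invalidations = 1

  op1 P1: load  L1 → I/E on L1; bus BusRd; mem=60
  op2 P0: load  L1 → S/S on L1; bus BusRd; mem=60
  op3 P1: load  L1 → S/S on L1; bus (none); mem=60
  op4 P0: load  L1 → S/S on L1; bus (none); mem=60
  op5 P0: load  L1 → S/S on L1; bus (none); mem=60
  op6 P0: store L1 := 3 → M/I on L1; bus BusUpgr; mem=60
  op7 P1: store L1 := 97 → I/M on L1; bus BusRdX Flush; mem=3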